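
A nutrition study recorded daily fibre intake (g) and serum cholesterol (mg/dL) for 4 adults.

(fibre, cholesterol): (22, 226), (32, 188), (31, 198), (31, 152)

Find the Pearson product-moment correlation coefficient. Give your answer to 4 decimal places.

n = 4, Σx = 116, Σy = 764, Σx² = 3430, Σy² = 148728, Σxy = 21838
nΣxy − ΣxΣy = 87352 − 88624 = -1272
nΣx² − (Σx)² = 13720 − 13456 = 264; nΣy² − (Σy)² = 594912 − 583696 = 11216
r = -1272 / √(264 × 11216) = -1272 / 1720.7626 ≈ -0.7392

-0.7392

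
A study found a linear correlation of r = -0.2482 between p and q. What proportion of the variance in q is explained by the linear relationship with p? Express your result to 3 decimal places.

0.062

r² = (-0.2482)² = 0.062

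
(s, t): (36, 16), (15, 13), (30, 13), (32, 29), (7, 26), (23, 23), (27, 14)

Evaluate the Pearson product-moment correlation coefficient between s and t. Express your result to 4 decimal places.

-0.1856

n = 7, Σs = 170, Σt = 134, Σs² = 4752, Σt² = 2836, Σst = 3178
nΣst − ΣsΣt = 22246 − 22780 = -534
nΣs² − (Σs)² = 33264 − 28900 = 4364; nΣt² − (Σt)² = 19852 − 17956 = 1896
r = -534 / √(4364 × 1896) = -534 / 2876.4812 ≈ -0.1856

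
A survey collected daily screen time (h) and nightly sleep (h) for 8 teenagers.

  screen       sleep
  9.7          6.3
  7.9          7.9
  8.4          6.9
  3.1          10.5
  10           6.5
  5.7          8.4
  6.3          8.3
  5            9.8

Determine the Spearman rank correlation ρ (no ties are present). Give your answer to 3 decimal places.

Rank screen: 7, 5, 6, 1, 8, 3, 4, 2
Rank sleep: 1, 4, 3, 8, 2, 6, 5, 7
d = rank(screen) − rank(sleep): 6, 1, 3, -7, 6, -3, -1, -5; Σd² = 166
ρ = 1 − 6Σd² / [n(n²−1)] = 1 − 6×166 / (8×63) = 1 − 996/504 ≈ -0.976

-0.976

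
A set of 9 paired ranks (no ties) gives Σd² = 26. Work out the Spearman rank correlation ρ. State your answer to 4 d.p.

0.7833

ρ = 1 − 6Σd² / [n(n²−1)] = 1 − 6×26 / (9×80)
  = 1 − 156/720 = 1 − 0.21667 ≈ 0.7833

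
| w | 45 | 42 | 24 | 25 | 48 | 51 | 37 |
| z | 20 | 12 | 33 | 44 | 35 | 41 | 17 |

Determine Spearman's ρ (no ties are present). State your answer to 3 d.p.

0.107

Rank w: 5, 4, 1, 2, 6, 7, 3
Rank z: 3, 1, 4, 7, 5, 6, 2
d = rank(w) − rank(z): 2, 3, -3, -5, 1, 1, 1; Σd² = 50
ρ = 1 − 6Σd² / [n(n²−1)] = 1 − 6×50 / (7×48) = 1 − 300/336 ≈ 0.107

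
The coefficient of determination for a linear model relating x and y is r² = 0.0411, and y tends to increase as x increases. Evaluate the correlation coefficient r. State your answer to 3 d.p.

0.203

|r| = √0.0411 = 0.203
The association is positive, so r = 0.203.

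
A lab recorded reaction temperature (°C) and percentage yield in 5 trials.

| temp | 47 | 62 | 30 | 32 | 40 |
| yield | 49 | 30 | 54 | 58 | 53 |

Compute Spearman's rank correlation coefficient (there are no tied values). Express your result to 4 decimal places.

-0.9000

Rank temp: 4, 5, 1, 2, 3
Rank yield: 2, 1, 4, 5, 3
d = rank(temp) − rank(yield): 2, 4, -3, -3, 0; Σd² = 38
ρ = 1 − 6Σd² / [n(n²−1)] = 1 − 6×38 / (5×24) = 1 − 228/120 ≈ -0.9000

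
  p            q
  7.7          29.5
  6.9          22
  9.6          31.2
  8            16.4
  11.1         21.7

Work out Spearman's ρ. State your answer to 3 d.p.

-0.100

Rank p: 2, 1, 4, 3, 5
Rank q: 4, 3, 5, 1, 2
d = rank(p) − rank(q): -2, -2, -1, 2, 3; Σd² = 22
ρ = 1 − 6Σd² / [n(n²−1)] = 1 − 6×22 / (5×24) = 1 − 132/120 ≈ -0.100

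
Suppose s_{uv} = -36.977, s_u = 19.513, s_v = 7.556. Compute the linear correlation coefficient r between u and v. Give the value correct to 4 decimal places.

-0.2508

r = Cov(u,v) / (s_u · s_v) = -36.977 / (19.513 × 7.556)
  = -36.977 / 147.4402 ≈ -0.2508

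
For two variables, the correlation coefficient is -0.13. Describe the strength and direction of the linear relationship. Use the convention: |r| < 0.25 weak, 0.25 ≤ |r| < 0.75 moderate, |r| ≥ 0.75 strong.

r = -0.13 < 0 so the relationship is negative.
|r| = 0.13, which falls in the weak range.

weak negative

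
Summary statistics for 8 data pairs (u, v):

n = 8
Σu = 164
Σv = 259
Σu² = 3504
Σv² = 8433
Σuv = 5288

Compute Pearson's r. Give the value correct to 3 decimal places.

-0.261

r = (nΣuv − ΣuΣv) / √[(nΣu² − (Σu)²)(nΣv² − (Σv)²)]
Numerator: 8×5288 − 164×259 = -172
Denominator: √[(28032 − 26896)(67464 − 67081)] = √[1136 × 383] = 659.6120
r = -172 / 659.6120 ≈ -0.261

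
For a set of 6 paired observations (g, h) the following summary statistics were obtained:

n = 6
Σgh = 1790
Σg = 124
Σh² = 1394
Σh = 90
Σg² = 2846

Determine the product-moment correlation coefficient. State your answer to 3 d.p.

-0.627

r = (nΣgh − ΣgΣh) / √[(nΣg² − (Σg)²)(nΣh² − (Σh)²)]
Numerator: 6×1790 − 124×90 = -420
Denominator: √[(17076 − 15376)(8364 − 8100)] = √[1700 × 264] = 669.9254
r = -420 / 669.9254 ≈ -0.627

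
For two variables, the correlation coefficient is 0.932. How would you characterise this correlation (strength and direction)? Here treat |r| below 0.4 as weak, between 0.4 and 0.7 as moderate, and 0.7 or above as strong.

strong positive

r = 0.932 > 0 so the relationship is positive.
|r| = 0.932, which falls in the strong range.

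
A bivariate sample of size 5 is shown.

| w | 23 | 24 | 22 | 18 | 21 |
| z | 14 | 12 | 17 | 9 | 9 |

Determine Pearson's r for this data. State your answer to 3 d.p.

n = 5, Σw = 108, Σz = 61, Σw² = 2354, Σz² = 791, Σwz = 1335
nΣwz − ΣwΣz = 6675 − 6588 = 87
nΣw² − (Σw)² = 11770 − 11664 = 106; nΣz² − (Σz)² = 3955 − 3721 = 234
r = 87 / √(106 × 234) = 87 / 157.4929 ≈ 0.552

0.552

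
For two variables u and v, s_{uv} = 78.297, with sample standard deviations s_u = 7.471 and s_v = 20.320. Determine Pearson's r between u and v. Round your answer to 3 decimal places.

r = Cov(u,v) / (s_u · s_v) = 78.297 / (7.471 × 20.320)
  = 78.297 / 151.8107 ≈ 0.516

0.516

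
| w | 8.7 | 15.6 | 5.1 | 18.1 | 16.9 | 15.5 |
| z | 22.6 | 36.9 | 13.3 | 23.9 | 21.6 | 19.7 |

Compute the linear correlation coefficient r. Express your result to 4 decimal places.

n = 6, Σw = 79.9, Σz = 138, Σw² = 1198.53, Σz² = 3475.12, Σwz = 1943.07
nΣwz − ΣwΣz = 11658.42 − 11026.2 = 632.22
nΣw² − (Σw)² = 7191.18 − 6384.01 = 807.17; nΣz² − (Σz)² = 20850.72 − 19044 = 1806.72
r = 632.22 / √(807.17 × 1806.72) = 632.22 / 1207.6134 ≈ 0.5235

0.5235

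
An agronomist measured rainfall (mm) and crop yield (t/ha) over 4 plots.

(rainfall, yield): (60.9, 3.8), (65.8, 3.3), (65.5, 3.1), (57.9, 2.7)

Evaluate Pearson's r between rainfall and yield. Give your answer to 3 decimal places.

0.261

n = 4, Σx = 250.1, Σy = 12.9, Σx² = 15681.11, Σy² = 42.23, Σxy = 807.94
nΣxy − ΣxΣy = 3231.76 − 3226.29 = 5.47
nΣx² − (Σx)² = 62724.44 − 62550.01 = 174.43; nΣy² − (Σy)² = 168.92 − 166.41 = 2.51
r = 5.47 / √(174.43 × 2.51) = 5.47 / 20.9241 ≈ 0.261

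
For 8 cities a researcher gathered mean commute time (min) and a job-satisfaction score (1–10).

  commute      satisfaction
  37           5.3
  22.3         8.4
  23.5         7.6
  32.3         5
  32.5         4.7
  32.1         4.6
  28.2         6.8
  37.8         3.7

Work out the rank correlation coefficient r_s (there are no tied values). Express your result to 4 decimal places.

-0.7857

Rank commute: 7, 1, 2, 5, 6, 4, 3, 8
Rank satisfaction: 5, 8, 7, 4, 3, 2, 6, 1
d = rank(commute) − rank(satisfaction): 2, -7, -5, 1, 3, 2, -3, 7; Σd² = 150
ρ = 1 − 6Σd² / [n(n²−1)] = 1 − 6×150 / (8×63) = 1 − 900/504 ≈ -0.7857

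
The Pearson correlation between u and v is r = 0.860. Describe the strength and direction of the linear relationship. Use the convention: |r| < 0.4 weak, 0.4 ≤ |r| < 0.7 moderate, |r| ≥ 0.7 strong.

r = 0.860 > 0 so the relationship is positive.
|r| = 0.860, which falls in the strong range.

strong positive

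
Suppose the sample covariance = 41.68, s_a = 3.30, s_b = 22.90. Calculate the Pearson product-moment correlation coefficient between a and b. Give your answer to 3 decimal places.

r = Cov(a,b) / (s_a · s_b) = 41.68 / (3.30 × 22.90)
  = 41.68 / 75.5700 ≈ 0.552

0.552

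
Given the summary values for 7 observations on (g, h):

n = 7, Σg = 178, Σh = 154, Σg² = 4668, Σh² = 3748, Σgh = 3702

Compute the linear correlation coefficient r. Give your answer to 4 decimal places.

r = (nΣgh − ΣgΣh) / √[(nΣg² − (Σg)²)(nΣh² − (Σh)²)]
Numerator: 7×3702 − 178×154 = -1498
Denominator: √[(32676 − 31684)(26236 − 23716)] = √[992 × 2520] = 1581.0882
r = -1498 / 1581.0882 ≈ -0.9474

-0.9474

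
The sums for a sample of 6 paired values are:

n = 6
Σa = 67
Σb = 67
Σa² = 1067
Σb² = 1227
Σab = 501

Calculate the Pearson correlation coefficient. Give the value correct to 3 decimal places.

r = (nΣab − ΣaΣb) / √[(nΣa² − (Σa)²)(nΣb² − (Σb)²)]
Numerator: 6×501 − 67×67 = -1483
Denominator: √[(6402 − 4489)(7362 − 4489)] = √[1913 × 2873] = 2344.3654
r = -1483 / 2344.3654 ≈ -0.633

-0.633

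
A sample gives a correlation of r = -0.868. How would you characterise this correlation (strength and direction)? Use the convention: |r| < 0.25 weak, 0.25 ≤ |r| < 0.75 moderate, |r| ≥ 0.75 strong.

strong negative

r = -0.868 < 0 so the relationship is negative.
|r| = 0.868, which falls in the strong range.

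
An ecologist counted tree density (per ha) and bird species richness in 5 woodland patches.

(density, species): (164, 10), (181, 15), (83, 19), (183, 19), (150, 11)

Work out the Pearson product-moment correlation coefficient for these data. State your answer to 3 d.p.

-0.292

n = 5, Σx = 761, Σy = 74, Σx² = 122535, Σy² = 1168, Σxy = 11059
nΣxy − ΣxΣy = 55295 − 56314 = -1019
nΣx² − (Σx)² = 612675 − 579121 = 33554; nΣy² − (Σy)² = 5840 − 5476 = 364
r = -1019 / √(33554 × 364) = -1019 / 3494.8041 ≈ -0.292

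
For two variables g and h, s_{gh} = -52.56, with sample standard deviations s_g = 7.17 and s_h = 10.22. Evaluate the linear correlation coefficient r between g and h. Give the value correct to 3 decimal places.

r = Cov(g,h) / (s_g · s_h) = -52.56 / (7.17 × 10.22)
  = -52.56 / 73.2774 ≈ -0.717

-0.717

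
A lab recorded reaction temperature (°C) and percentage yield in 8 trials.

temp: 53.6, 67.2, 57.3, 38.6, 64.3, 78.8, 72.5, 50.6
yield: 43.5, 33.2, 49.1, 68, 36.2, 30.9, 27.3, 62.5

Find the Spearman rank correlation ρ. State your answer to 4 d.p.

-0.9524

Rank temp: 3, 6, 4, 1, 5, 8, 7, 2
Rank yield: 5, 3, 6, 8, 4, 2, 1, 7
d = rank(temp) − rank(yield): -2, 3, -2, -7, 1, 6, 6, -5; Σd² = 164
ρ = 1 − 6Σd² / [n(n²−1)] = 1 − 6×164 / (8×63) = 1 − 984/504 ≈ -0.9524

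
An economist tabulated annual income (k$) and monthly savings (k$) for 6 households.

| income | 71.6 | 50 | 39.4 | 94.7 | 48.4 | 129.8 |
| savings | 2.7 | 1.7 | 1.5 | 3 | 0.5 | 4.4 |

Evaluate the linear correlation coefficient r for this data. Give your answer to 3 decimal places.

0.930

n = 6, Σx = 433.9, Σy = 13.8, Σx² = 37337.61, Σy² = 41.04, Σxy = 1216.84
nΣxy − ΣxΣy = 7301.04 − 5987.82 = 1313.22
nΣx² − (Σx)² = 224025.66 − 188269.21 = 35756.45; nΣy² − (Σy)² = 246.24 − 190.44 = 55.8
r = 1313.22 / √(35756.45 × 55.8) = 1313.22 / 1412.5190 ≈ 0.930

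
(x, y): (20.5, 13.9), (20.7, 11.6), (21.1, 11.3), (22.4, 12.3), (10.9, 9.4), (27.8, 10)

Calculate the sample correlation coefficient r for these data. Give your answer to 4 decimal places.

n = 6, Σx = 123.4, Σy = 68.5, Σx² = 2687.36, Σy² = 795.11, Σxy = 1419.48
nΣxy − ΣxΣy = 8516.88 − 8452.9 = 63.98
nΣx² − (Σx)² = 16124.16 − 15227.56 = 896.6; nΣy² − (Σy)² = 4770.66 − 4692.25 = 78.41
r = 63.98 / √(896.6 × 78.41) = 63.98 / 265.1460 ≈ 0.2413

0.2413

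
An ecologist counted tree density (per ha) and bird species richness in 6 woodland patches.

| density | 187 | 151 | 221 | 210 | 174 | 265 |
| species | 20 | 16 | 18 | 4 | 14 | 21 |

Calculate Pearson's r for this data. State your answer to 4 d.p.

0.2028

n = 6, Σx = 1208, Σy = 93, Σx² = 251212, Σy² = 1633, Σxy = 18975
nΣxy − ΣxΣy = 113850 − 112344 = 1506
nΣx² − (Σx)² = 1507272 − 1459264 = 48008; nΣy² − (Σy)² = 9798 − 8649 = 1149
r = 1506 / √(48008 × 1149) = 1506 / 7427.0581 ≈ 0.2028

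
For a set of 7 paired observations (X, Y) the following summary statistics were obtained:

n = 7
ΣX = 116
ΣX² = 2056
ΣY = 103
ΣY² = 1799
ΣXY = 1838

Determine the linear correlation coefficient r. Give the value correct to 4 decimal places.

r = (nΣXY − ΣXΣY) / √[(nΣX² − (ΣX)²)(nΣY² − (ΣY)²)]
Numerator: 7×1838 − 116×103 = 918
Denominator: √[(14392 − 13456)(12593 − 10609)] = √[936 × 1984] = 1362.7267
r = 918 / 1362.7267 ≈ 0.6736

0.6736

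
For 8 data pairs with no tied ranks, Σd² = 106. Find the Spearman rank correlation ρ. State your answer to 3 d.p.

-0.262

ρ = 1 − 6Σd² / [n(n²−1)] = 1 − 6×106 / (8×63)
  = 1 − 636/504 = 1 − 1.2619 ≈ -0.262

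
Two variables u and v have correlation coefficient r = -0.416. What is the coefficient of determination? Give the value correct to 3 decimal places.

r² = (-0.416)² = 0.173

0.173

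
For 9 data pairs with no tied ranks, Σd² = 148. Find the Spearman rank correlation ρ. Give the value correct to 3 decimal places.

ρ = 1 − 6Σd² / [n(n²−1)] = 1 − 6×148 / (9×80)
  = 1 − 888/720 = 1 − 1.2333 ≈ -0.233

-0.233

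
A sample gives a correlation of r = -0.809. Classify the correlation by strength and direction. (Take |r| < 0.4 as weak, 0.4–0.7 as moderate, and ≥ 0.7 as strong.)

strong negative

r = -0.809 < 0 so the relationship is negative.
|r| = 0.809, which falls in the strong range.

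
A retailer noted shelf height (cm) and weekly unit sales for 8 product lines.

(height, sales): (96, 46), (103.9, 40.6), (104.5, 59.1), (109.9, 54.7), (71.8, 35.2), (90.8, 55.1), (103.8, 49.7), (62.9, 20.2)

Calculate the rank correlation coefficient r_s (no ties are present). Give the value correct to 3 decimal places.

Rank height: 4, 6, 7, 8, 2, 3, 5, 1
Rank sales: 4, 3, 8, 6, 2, 7, 5, 1
d = rank(height) − rank(sales): 0, 3, -1, 2, 0, -4, 0, 0; Σd² = 30
ρ = 1 − 6Σd² / [n(n²−1)] = 1 − 6×30 / (8×63) = 1 − 180/504 ≈ 0.643

0.643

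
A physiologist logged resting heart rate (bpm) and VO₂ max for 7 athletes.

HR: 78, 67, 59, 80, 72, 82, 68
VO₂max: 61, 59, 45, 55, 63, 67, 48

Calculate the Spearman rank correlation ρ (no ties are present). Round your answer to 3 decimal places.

0.679

Rank HR: 5, 2, 1, 6, 4, 7, 3
Rank VO₂max: 5, 4, 1, 3, 6, 7, 2
d = rank(HR) − rank(VO₂max): 0, -2, 0, 3, -2, 0, 1; Σd² = 18
ρ = 1 − 6Σd² / [n(n²−1)] = 1 − 6×18 / (7×48) = 1 − 108/336 ≈ 0.679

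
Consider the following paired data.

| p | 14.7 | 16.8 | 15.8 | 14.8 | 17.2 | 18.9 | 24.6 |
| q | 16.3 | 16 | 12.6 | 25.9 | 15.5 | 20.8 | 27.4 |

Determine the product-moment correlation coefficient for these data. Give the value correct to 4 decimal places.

n = 7, Σp = 122.8, Σq = 134.5, Σp² = 2225.22, Σq² = 2774.91, Σpq = 2424.57
nΣpq − ΣpΣq = 16971.99 − 16516.6 = 455.39
nΣp² − (Σp)² = 15576.54 − 15079.84 = 496.7; nΣq² − (Σq)² = 19424.37 − 18090.25 = 1334.12
r = 455.39 / √(496.7 × 1334.12) = 455.39 / 814.0377 ≈ 0.5594

0.5594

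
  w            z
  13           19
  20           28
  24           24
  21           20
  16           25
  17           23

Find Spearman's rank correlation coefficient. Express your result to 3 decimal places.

0.257

Rank w: 1, 4, 6, 5, 2, 3
Rank z: 1, 6, 4, 2, 5, 3
d = rank(w) − rank(z): 0, -2, 2, 3, -3, 0; Σd² = 26
ρ = 1 − 6Σd² / [n(n²−1)] = 1 − 6×26 / (6×35) = 1 − 156/210 ≈ 0.257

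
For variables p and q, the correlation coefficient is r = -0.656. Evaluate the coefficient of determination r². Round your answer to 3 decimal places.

0.430

r² = (-0.656)² = 0.430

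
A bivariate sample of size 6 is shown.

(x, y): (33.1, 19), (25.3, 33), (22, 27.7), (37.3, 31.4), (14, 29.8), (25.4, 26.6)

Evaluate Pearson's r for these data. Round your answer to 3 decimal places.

n = 6, Σx = 157.1, Σy = 167.5, Σx² = 4452.15, Σy² = 4798.85, Σxy = 4337.26
nΣxy − ΣxΣy = 26023.56 − 26314.25 = -290.69
nΣx² − (Σx)² = 26712.9 − 24680.41 = 2032.49; nΣy² − (Σy)² = 28793.1 − 28056.25 = 736.85
r = -290.69 / √(2032.49 × 736.85) = -290.69 / 1223.7811 ≈ -0.238

-0.238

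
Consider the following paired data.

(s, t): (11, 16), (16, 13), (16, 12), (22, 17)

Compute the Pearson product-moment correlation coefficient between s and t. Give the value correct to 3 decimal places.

n = 4, Σs = 65, Σt = 58, Σs² = 1117, Σt² = 858, Σst = 950
nΣst − ΣsΣt = 3800 − 3770 = 30
nΣs² − (Σs)² = 4468 − 4225 = 243; nΣt² − (Σt)² = 3432 − 3364 = 68
r = 30 / √(243 × 68) = 30 / 128.5457 ≈ 0.233

0.233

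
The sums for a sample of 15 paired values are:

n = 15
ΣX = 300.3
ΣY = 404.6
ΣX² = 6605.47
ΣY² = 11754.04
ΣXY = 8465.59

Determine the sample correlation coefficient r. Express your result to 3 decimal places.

r = (nΣXY − ΣXΣY) / √[(nΣX² − (ΣX)²)(nΣY² − (ΣY)²)]
Numerator: 15×8465.59 − 300.3×404.6 = 5482.47
Denominator: √[(99082.05 − 90180.09)(176310.6 − 163701.16)] = √[8901.96 × 12609.44] = 10594.7501
r = 5482.47 / 10594.7501 ≈ 0.517

0.517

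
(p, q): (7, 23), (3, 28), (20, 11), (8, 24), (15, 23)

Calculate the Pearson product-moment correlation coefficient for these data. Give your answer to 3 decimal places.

n = 5, Σp = 53, Σq = 109, Σp² = 747, Σq² = 2539, Σpq = 1002
nΣpq − ΣpΣq = 5010 − 5777 = -767
nΣp² − (Σp)² = 3735 − 2809 = 926; nΣq² − (Σq)² = 12695 − 11881 = 814
r = -767 / √(926 × 814) = -767 / 868.1958 ≈ -0.883

-0.883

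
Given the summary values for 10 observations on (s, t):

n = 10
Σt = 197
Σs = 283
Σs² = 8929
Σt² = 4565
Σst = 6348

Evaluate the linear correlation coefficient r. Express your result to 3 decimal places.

0.974

r = (nΣst − ΣsΣt) / √[(nΣs² − (Σs)²)(nΣt² − (Σt)²)]
Numerator: 10×6348 − 283×197 = 7729
Denominator: √[(89290 − 80089)(45650 − 38809)] = √[9201 × 6841] = 7933.7281
r = 7729 / 7933.7281 ≈ 0.974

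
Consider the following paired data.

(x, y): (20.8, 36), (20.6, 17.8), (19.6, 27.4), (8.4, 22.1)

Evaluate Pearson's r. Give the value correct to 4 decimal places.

n = 4, Σx = 69.4, Σy = 103.3, Σx² = 1311.72, Σy² = 2852.01, Σxy = 1838.16
nΣxy − ΣxΣy = 7352.64 − 7169.02 = 183.62
nΣx² − (Σx)² = 5246.88 − 4816.36 = 430.52; nΣy² − (Σy)² = 11408.04 − 10670.89 = 737.15
r = 183.62 / √(430.52 × 737.15) = 183.62 / 563.3452 ≈ 0.3259

0.3259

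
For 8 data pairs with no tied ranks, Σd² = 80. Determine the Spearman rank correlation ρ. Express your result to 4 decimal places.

ρ = 1 − 6Σd² / [n(n²−1)] = 1 − 6×80 / (8×63)
  = 1 − 480/504 = 1 − 0.95238 ≈ 0.0476

0.0476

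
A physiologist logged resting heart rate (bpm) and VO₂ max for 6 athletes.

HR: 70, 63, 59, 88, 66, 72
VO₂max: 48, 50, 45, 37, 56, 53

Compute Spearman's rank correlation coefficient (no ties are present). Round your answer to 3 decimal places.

-0.143

Rank HR: 4, 2, 1, 6, 3, 5
Rank VO₂max: 3, 4, 2, 1, 6, 5
d = rank(HR) − rank(VO₂max): 1, -2, -1, 5, -3, 0; Σd² = 40
ρ = 1 − 6Σd² / [n(n²−1)] = 1 − 6×40 / (6×35) = 1 − 240/210 ≈ -0.143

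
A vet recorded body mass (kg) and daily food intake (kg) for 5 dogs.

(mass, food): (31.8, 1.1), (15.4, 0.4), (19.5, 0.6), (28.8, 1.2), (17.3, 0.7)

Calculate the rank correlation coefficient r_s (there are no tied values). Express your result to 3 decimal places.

0.800

Rank mass: 5, 1, 3, 4, 2
Rank food: 4, 1, 2, 5, 3
d = rank(mass) − rank(food): 1, 0, 1, -1, -1; Σd² = 4
ρ = 1 − 6Σd² / [n(n²−1)] = 1 − 6×4 / (5×24) = 1 − 24/120 ≈ 0.800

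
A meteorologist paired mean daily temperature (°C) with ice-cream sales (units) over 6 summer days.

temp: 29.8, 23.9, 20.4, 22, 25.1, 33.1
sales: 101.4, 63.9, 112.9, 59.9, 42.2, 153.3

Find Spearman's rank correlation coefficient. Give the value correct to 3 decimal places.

Rank temp: 5, 3, 1, 2, 4, 6
Rank sales: 4, 3, 5, 2, 1, 6
d = rank(temp) − rank(sales): 1, 0, -4, 0, 3, 0; Σd² = 26
ρ = 1 − 6Σd² / [n(n²−1)] = 1 − 6×26 / (6×35) = 1 − 156/210 ≈ 0.257

0.257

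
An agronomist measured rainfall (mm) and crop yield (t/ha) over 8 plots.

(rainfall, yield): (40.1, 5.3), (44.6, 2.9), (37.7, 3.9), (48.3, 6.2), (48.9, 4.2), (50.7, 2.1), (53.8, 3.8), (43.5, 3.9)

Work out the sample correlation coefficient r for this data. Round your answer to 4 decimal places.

-0.2024

n = 8, Σx = 367.6, Σy = 32.3, Σx² = 17099.74, Σy² = 141.85, Σxy = 1474.3
nΣxy − ΣxΣy = 11794.4 − 11873.48 = -79.08
nΣx² − (Σx)² = 136797.92 − 135129.76 = 1668.16; nΣy² − (Σy)² = 1134.8 − 1043.29 = 91.51
r = -79.08 / √(1668.16 × 91.51) = -79.08 / 390.7087 ≈ -0.2024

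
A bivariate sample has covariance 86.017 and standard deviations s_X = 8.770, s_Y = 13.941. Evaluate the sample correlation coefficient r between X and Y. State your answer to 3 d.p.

r = Cov(X,Y) / (s_X · s_Y) = 86.017 / (8.770 × 13.941)
  = 86.017 / 122.2626 ≈ 0.704

0.704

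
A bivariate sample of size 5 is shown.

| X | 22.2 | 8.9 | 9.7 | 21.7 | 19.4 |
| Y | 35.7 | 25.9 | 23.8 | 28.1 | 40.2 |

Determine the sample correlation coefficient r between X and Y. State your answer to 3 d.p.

n = 5, ΣX = 81.9, ΣY = 153.7, ΣX² = 1513.39, ΣY² = 4917.39, ΣXY = 2643.56
nΣXY − ΣXΣY = 13217.8 − 12588.03 = 629.77
nΣX² − (ΣX)² = 7566.95 − 6707.61 = 859.34; nΣY² − (ΣY)² = 24586.95 − 23623.69 = 963.26
r = 629.77 / √(859.34 × 963.26) = 629.77 / 909.8175 ≈ 0.692

0.692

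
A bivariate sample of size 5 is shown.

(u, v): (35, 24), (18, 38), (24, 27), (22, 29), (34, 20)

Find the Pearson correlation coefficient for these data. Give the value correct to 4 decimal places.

n = 5, Σu = 133, Σv = 138, Σu² = 3765, Σv² = 3990, Σuv = 3490
nΣuv − ΣuΣv = 17450 − 18354 = -904
nΣu² − (Σu)² = 18825 − 17689 = 1136; nΣv² − (Σv)² = 19950 − 19044 = 906
r = -904 / √(1136 × 906) = -904 / 1014.5028 ≈ -0.8911

-0.8911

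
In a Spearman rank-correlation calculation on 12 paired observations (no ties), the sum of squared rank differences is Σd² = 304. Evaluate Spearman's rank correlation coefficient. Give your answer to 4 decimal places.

ρ = 1 − 6Σd² / [n(n²−1)] = 1 − 6×304 / (12×143)
  = 1 − 1824/1716 = 1 − 1.06294 ≈ -0.0629

-0.0629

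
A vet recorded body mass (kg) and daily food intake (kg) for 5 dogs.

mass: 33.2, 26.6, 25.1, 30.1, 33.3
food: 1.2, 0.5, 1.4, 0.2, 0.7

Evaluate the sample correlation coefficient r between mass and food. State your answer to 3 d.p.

-0.139

n = 5, Σx = 148.3, Σy = 4, Σx² = 4454.71, Σy² = 4.18, Σxy = 117.61
nΣxy − ΣxΣy = 588.05 − 593.2 = -5.15
nΣx² − (Σx)² = 22273.55 − 21992.89 = 280.66; nΣy² − (Σy)² = 20.9 − 16 = 4.9
r = -5.15 / √(280.66 × 4.9) = -5.15 / 37.0841 ≈ -0.139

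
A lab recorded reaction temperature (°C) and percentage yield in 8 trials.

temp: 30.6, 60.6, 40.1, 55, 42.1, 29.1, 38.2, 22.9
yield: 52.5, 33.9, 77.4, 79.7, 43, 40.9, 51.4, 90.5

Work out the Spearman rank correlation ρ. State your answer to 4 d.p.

-0.3333

Rank temp: 3, 8, 5, 7, 6, 2, 4, 1
Rank yield: 5, 1, 6, 7, 3, 2, 4, 8
d = rank(temp) − rank(yield): -2, 7, -1, 0, 3, 0, 0, -7; Σd² = 112
ρ = 1 − 6Σd² / [n(n²−1)] = 1 − 6×112 / (8×63) = 1 − 672/504 ≈ -0.3333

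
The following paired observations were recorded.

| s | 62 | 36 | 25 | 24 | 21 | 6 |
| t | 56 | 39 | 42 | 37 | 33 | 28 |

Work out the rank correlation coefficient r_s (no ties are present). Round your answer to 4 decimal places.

Rank s: 6, 5, 4, 3, 2, 1
Rank t: 6, 4, 5, 3, 2, 1
d = rank(s) − rank(t): 0, 1, -1, 0, 0, 0; Σd² = 2
ρ = 1 − 6Σd² / [n(n²−1)] = 1 − 6×2 / (6×35) = 1 − 12/210 ≈ 0.9429

0.9429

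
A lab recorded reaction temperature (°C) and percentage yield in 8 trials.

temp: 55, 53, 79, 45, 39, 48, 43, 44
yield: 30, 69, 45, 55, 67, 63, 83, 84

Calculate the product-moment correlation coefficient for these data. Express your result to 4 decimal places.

n = 8, Σx = 406, Σy = 496, Σx² = 21710, Σy² = 33114, Σxy = 24239
nΣxy − ΣxΣy = 193912 − 201376 = -7464
nΣx² − (Σx)² = 173680 − 164836 = 8844; nΣy² − (Σy)² = 264912 − 246016 = 18896
r = -7464 / √(8844 × 18896) = -7464 / 12927.3440 ≈ -0.5774

-0.5774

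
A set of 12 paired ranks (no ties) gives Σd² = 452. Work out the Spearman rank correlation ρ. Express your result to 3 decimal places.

-0.580

ρ = 1 − 6Σd² / [n(n²−1)] = 1 − 6×452 / (12×143)
  = 1 − 2712/1716 = 1 − 1.5804 ≈ -0.580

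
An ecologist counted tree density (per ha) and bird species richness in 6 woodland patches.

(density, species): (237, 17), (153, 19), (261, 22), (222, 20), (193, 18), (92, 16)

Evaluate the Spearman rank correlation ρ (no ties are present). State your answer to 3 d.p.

Rank density: 5, 2, 6, 4, 3, 1
Rank species: 2, 4, 6, 5, 3, 1
d = rank(density) − rank(species): 3, -2, 0, -1, 0, 0; Σd² = 14
ρ = 1 − 6Σd² / [n(n²−1)] = 1 − 6×14 / (6×35) = 1 − 84/210 ≈ 0.600

0.600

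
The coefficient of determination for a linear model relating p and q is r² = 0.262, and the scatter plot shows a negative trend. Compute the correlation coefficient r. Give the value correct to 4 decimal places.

|r| = √0.262 = 0.5119
The association is negative, so r = −0.5119.

-0.5119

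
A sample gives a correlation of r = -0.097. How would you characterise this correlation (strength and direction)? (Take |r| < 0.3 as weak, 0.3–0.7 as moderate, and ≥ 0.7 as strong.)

weak negative

r = -0.097 < 0 so the relationship is negative.
|r| = 0.097, which falls in the weak range.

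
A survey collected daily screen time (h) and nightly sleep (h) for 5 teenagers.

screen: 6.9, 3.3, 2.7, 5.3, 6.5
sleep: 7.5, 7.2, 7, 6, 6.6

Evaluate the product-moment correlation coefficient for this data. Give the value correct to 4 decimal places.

-0.0760

n = 5, Σx = 24.7, Σy = 34.3, Σx² = 136.13, Σy² = 236.65, Σxy = 169.11
nΣxy − ΣxΣy = 845.55 − 847.21 = -1.66
nΣx² − (Σx)² = 680.65 − 610.09 = 70.56; nΣy² − (Σy)² = 1183.25 − 1176.49 = 6.76
r = -1.66 / √(70.56 × 6.76) = -1.66 / 21.8400 ≈ -0.0760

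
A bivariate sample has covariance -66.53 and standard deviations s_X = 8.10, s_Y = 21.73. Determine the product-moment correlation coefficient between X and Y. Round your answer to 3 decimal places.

-0.378

r = Cov(X,Y) / (s_X · s_Y) = -66.53 / (8.10 × 21.73)
  = -66.53 / 176.0130 ≈ -0.378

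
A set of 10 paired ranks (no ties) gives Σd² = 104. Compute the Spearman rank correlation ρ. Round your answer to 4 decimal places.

ρ = 1 − 6Σd² / [n(n²−1)] = 1 − 6×104 / (10×99)
  = 1 − 624/990 = 1 − 0.63030 ≈ 0.3697

0.3697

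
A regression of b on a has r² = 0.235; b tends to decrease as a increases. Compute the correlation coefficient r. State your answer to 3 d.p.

-0.485

|r| = √0.235 = 0.485
The association is negative, so r = −0.485.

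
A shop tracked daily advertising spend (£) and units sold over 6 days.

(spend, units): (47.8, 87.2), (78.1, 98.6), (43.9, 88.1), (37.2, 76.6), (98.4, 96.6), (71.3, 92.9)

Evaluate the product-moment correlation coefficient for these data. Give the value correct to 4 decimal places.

0.8604

n = 6, Σx = 376.7, Σy = 540, Σx² = 26461.75, Σy² = 48916.94, Σxy = 34715.14
nΣxy − ΣxΣy = 208290.84 − 203418 = 4872.84
nΣx² − (Σx)² = 158770.5 − 141902.89 = 16867.61; nΣy² − (Σy)² = 293501.64 − 291600 = 1901.64
r = 4872.84 / √(16867.61 × 1901.64) = 4872.84 / 5663.5785 ≈ 0.8604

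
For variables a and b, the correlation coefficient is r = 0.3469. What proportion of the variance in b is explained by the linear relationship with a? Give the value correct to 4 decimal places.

0.1203

r² = (0.3469)² = 0.1203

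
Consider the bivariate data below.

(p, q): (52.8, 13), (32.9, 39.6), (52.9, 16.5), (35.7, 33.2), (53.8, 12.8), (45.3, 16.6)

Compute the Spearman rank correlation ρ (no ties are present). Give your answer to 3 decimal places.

-0.943

Rank p: 4, 1, 5, 2, 6, 3
Rank q: 2, 6, 3, 5, 1, 4
d = rank(p) − rank(q): 2, -5, 2, -3, 5, -1; Σd² = 68
ρ = 1 − 6Σd² / [n(n²−1)] = 1 − 6×68 / (6×35) = 1 − 408/210 ≈ -0.943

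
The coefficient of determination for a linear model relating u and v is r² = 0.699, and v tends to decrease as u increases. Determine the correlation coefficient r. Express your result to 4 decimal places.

-0.8361

|r| = √0.699 = 0.8361
The association is negative, so r = −0.8361.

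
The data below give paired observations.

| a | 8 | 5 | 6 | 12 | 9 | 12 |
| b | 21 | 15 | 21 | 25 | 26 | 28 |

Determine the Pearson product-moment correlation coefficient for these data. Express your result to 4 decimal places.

n = 6, Σa = 52, Σb = 136, Σa² = 494, Σb² = 3192, Σab = 1239
nΣab − ΣaΣb = 7434 − 7072 = 362
nΣa² − (Σa)² = 2964 − 2704 = 260; nΣb² − (Σb)² = 19152 − 18496 = 656
r = 362 / √(260 × 656) = 362 / 412.9891 ≈ 0.8765

0.8765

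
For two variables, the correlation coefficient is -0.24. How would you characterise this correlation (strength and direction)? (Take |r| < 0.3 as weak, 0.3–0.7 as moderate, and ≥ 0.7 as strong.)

weak negative

r = -0.24 < 0 so the relationship is negative.
|r| = 0.24, which falls in the weak range.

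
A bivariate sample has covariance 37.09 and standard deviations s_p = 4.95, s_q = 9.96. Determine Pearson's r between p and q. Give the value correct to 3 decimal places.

0.752

r = Cov(p,q) / (s_p · s_q) = 37.09 / (4.95 × 9.96)
  = 37.09 / 49.3020 ≈ 0.752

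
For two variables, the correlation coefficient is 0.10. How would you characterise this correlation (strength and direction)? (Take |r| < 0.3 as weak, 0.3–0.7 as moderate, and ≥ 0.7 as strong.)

r = 0.10 > 0 so the relationship is positive.
|r| = 0.10, which falls in the weak range.

weak positive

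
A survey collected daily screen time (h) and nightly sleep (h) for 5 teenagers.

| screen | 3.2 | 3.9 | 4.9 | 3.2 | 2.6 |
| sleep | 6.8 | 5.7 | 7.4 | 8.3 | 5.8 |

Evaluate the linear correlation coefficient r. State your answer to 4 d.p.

0.2202

n = 5, Σx = 17.8, Σy = 34, Σx² = 66.46, Σy² = 236.02, Σxy = 121.89
nΣxy − ΣxΣy = 609.45 − 605.2 = 4.25
nΣx² − (Σx)² = 332.3 − 316.84 = 15.46; nΣy² − (Σy)² = 1180.1 − 1156 = 24.1
r = 4.25 / √(15.46 × 24.1) = 4.25 / 19.3025 ≈ 0.2202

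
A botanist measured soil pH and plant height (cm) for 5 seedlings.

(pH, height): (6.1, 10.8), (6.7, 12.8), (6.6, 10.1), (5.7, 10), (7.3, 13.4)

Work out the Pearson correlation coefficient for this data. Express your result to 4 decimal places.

0.8080

n = 5, Σx = 32.4, Σy = 57.1, Σx² = 211.44, Σy² = 662.05, Σxy = 373.12
nΣxy − ΣxΣy = 1865.6 − 1850.04 = 15.56
nΣx² − (Σx)² = 1057.2 − 1049.76 = 7.44; nΣy² − (Σy)² = 3310.25 − 3260.41 = 49.84
r = 15.56 / √(7.44 × 49.84) = 15.56 / 19.2564 ≈ 0.8080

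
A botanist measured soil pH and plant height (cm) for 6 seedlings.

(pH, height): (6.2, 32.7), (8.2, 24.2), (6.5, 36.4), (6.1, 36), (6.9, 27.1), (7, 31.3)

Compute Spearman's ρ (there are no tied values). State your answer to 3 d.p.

Rank pH: 2, 6, 3, 1, 4, 5
Rank height: 4, 1, 6, 5, 2, 3
d = rank(pH) − rank(height): -2, 5, -3, -4, 2, 2; Σd² = 62
ρ = 1 − 6Σd² / [n(n²−1)] = 1 − 6×62 / (6×35) = 1 − 372/210 ≈ -0.771

-0.771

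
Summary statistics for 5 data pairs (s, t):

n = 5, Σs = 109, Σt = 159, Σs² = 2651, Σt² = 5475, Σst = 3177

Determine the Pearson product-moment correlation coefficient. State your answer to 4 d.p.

-0.8525

r = (nΣst − ΣsΣt) / √[(nΣs² − (Σs)²)(nΣt² − (Σt)²)]
Numerator: 5×3177 − 109×159 = -1446
Denominator: √[(13255 − 11881)(27375 − 25281)] = √[1374 × 2094] = 1696.2181
r = -1446 / 1696.2181 ≈ -0.8525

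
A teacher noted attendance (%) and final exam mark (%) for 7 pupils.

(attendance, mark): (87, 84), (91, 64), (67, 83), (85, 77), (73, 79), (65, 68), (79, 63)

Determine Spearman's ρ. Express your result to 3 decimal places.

-0.071

Rank attendance: 6, 7, 2, 5, 3, 1, 4
Rank mark: 7, 2, 6, 4, 5, 3, 1
d = rank(attendance) − rank(mark): -1, 5, -4, 1, -2, -2, 3; Σd² = 60
ρ = 1 − 6Σd² / [n(n²−1)] = 1 − 6×60 / (7×48) = 1 − 360/336 ≈ -0.071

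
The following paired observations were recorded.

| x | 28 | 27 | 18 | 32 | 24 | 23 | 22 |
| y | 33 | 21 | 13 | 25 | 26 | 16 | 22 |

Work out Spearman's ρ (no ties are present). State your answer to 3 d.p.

0.679

Rank x: 6, 5, 1, 7, 4, 3, 2
Rank y: 7, 3, 1, 5, 6, 2, 4
d = rank(x) − rank(y): -1, 2, 0, 2, -2, 1, -2; Σd² = 18
ρ = 1 − 6Σd² / [n(n²−1)] = 1 − 6×18 / (7×48) = 1 − 108/336 ≈ 0.679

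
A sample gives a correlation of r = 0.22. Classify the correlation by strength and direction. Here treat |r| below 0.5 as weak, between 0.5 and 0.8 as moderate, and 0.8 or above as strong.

weak positive

r = 0.22 > 0 so the relationship is positive.
|r| = 0.22, which falls in the weak range.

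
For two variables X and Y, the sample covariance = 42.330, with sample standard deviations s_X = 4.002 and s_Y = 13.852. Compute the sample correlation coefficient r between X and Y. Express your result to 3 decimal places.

0.764

r = Cov(X,Y) / (s_X · s_Y) = 42.330 / (4.002 × 13.852)
  = 42.330 / 55.4357 ≈ 0.764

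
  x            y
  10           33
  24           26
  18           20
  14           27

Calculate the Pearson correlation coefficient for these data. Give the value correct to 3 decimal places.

-0.598

n = 4, Σx = 66, Σy = 106, Σx² = 1196, Σy² = 2894, Σxy = 1692
nΣxy − ΣxΣy = 6768 − 6996 = -228
nΣx² − (Σx)² = 4784 − 4356 = 428; nΣy² − (Σy)² = 11576 − 11236 = 340
r = -228 / √(428 × 340) = -228 / 381.4708 ≈ -0.598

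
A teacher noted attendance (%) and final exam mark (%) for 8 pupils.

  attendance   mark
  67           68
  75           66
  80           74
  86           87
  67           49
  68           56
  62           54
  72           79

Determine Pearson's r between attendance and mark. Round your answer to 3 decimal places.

0.817

n = 8, Σx = 577, Σy = 533, Σx² = 42051, Σy² = 36719, Σxy = 39035
nΣxy − ΣxΣy = 312280 − 307541 = 4739
nΣx² − (Σx)² = 336408 − 332929 = 3479; nΣy² − (Σy)² = 293752 − 284089 = 9663
r = 4739 / √(3479 × 9663) = 4739 / 5798.0667 ≈ 0.817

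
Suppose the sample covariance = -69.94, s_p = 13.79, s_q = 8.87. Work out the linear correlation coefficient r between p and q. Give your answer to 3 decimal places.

-0.572

r = Cov(p,q) / (s_p · s_q) = -69.94 / (13.79 × 8.87)
  = -69.94 / 122.3173 ≈ -0.572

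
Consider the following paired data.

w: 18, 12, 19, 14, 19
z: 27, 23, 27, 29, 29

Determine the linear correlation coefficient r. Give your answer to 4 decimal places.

0.5724

n = 5, Σw = 82, Σz = 135, Σw² = 1386, Σz² = 3669, Σwz = 2232
nΣwz − ΣwΣz = 11160 − 11070 = 90
nΣw² − (Σw)² = 6930 − 6724 = 206; nΣz² − (Σz)² = 18345 − 18225 = 120
r = 90 / √(206 × 120) = 90 / 157.2260 ≈ 0.5724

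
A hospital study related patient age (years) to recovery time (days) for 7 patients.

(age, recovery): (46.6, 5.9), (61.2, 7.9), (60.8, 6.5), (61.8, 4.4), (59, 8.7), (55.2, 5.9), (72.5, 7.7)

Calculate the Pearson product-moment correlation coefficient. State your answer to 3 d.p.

n = 7, Σx = 417.1, Σy = 47, Σx² = 25217.17, Σy² = 328.62, Σxy = 2822.77
nΣxy − ΣxΣy = 19759.39 − 19603.7 = 155.69
nΣx² − (Σx)² = 176520.19 − 173972.41 = 2547.78; nΣy² − (Σy)² = 2300.34 − 2209 = 91.34
r = 155.69 / √(2547.78 × 91.34) = 155.69 / 482.4046 ≈ 0.323

0.323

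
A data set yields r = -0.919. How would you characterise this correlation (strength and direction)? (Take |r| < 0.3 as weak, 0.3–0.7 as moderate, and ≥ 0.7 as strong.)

strong negative

r = -0.919 < 0 so the relationship is negative.
|r| = 0.919, which falls in the strong range.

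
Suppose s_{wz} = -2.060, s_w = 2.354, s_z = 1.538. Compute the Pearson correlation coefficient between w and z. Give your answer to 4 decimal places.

r = Cov(w,z) / (s_w · s_z) = -2.060 / (2.354 × 1.538)
  = -2.060 / 3.6205 ≈ -0.5690

-0.5690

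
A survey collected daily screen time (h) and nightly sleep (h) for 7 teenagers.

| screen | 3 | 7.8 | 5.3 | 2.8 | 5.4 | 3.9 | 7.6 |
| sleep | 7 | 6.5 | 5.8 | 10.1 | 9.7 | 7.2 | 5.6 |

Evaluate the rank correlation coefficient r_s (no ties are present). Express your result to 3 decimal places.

-0.607

Rank screen: 2, 7, 4, 1, 5, 3, 6
Rank sleep: 4, 3, 2, 7, 6, 5, 1
d = rank(screen) − rank(sleep): -2, 4, 2, -6, -1, -2, 5; Σd² = 90
ρ = 1 − 6Σd² / [n(n²−1)] = 1 − 6×90 / (7×48) = 1 − 540/336 ≈ -0.607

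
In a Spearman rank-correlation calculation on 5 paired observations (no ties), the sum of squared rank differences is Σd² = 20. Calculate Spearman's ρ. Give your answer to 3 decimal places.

ρ = 1 − 6Σd² / [n(n²−1)] = 1 − 6×20 / (5×24)
  = 1 − 120/120 = 1 − 1.0000 ≈ 0.000

0.000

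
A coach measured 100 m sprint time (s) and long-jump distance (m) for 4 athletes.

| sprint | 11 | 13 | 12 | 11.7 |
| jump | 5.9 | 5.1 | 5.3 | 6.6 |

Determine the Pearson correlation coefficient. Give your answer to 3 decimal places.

n = 4, Σx = 47.7, Σy = 22.9, Σx² = 570.89, Σy² = 132.47, Σxy = 272.02
nΣxy − ΣxΣy = 1088.08 − 1092.33 = -4.25
nΣx² − (Σx)² = 2283.56 − 2275.29 = 8.27; nΣy² − (Σy)² = 529.88 − 524.41 = 5.47
r = -4.25 / √(8.27 × 5.47) = -4.25 / 6.7258 ≈ -0.632

-0.632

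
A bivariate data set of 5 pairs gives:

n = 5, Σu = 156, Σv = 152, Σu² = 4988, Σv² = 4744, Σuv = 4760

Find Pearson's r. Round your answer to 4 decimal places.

0.1443

r = (nΣuv − ΣuΣv) / √[(nΣu² − (Σu)²)(nΣv² − (Σv)²)]
Numerator: 5×4760 − 156×152 = 88
Denominator: √[(24940 − 24336)(23720 − 23104)] = √[604 × 616] = 609.9705
r = 88 / 609.9705 ≈ 0.1443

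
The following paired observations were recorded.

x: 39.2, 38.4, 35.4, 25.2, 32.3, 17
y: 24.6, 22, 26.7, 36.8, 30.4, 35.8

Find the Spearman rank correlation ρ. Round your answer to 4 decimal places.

-0.8857

Rank x: 6, 5, 4, 2, 3, 1
Rank y: 2, 1, 3, 6, 4, 5
d = rank(x) − rank(y): 4, 4, 1, -4, -1, -4; Σd² = 66
ρ = 1 − 6Σd² / [n(n²−1)] = 1 − 6×66 / (6×35) = 1 − 396/210 ≈ -0.8857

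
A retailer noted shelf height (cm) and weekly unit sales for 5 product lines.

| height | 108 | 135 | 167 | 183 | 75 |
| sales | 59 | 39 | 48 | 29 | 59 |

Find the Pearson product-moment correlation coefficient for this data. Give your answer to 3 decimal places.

n = 5, Σx = 668, Σy = 234, Σx² = 96892, Σy² = 11628, Σxy = 29385
nΣxy − ΣxΣy = 146925 − 156312 = -9387
nΣx² − (Σx)² = 484460 − 446224 = 38236; nΣy² − (Σy)² = 58140 − 54756 = 3384
r = -9387 / √(38236 × 3384) = -9387 / 11375.0000 ≈ -0.825

-0.825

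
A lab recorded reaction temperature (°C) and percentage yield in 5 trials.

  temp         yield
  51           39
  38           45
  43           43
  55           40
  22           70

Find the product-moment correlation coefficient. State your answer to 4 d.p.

n = 5, Σx = 209, Σy = 237, Σx² = 9403, Σy² = 11895, Σxy = 9288
nΣxy − ΣxΣy = 46440 − 49533 = -3093
nΣx² − (Σx)² = 47015 − 43681 = 3334; nΣy² − (Σy)² = 59475 − 56169 = 3306
r = -3093 / √(3334 × 3306) = -3093 / 3319.9705 ≈ -0.9316

-0.9316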